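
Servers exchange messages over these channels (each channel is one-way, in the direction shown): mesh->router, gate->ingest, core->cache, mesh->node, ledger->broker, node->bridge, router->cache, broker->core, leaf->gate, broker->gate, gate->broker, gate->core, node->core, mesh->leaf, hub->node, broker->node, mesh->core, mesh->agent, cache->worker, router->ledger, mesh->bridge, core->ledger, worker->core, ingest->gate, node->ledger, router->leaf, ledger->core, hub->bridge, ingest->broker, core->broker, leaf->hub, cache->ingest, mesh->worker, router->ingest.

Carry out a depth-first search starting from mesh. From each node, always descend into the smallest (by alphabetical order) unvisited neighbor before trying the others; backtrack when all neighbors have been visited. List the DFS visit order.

Visit mesh
mesh → agent
mesh → bridge
mesh → core
core → broker
broker → gate
gate → ingest
broker → node
node → ledger
core → cache
cache → worker
mesh → leaf
leaf → hub
mesh → router

mesh → agent → bridge → core → broker → gate → ingest → node → ledger → cache → worker → leaf → hub → router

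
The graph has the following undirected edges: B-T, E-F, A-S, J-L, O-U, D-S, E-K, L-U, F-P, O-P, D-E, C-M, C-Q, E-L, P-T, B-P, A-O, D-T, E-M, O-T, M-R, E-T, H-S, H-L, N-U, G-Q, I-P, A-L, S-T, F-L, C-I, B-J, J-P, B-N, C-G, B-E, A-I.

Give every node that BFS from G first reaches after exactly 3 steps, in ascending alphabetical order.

Level 0: G
Level 1: C, Q
Level 2: I, M
Level 3: A, E, P, R
Level 4: B, D, F, J, K, L, O, S, T
Level 5: H, N, U

A, E, P, R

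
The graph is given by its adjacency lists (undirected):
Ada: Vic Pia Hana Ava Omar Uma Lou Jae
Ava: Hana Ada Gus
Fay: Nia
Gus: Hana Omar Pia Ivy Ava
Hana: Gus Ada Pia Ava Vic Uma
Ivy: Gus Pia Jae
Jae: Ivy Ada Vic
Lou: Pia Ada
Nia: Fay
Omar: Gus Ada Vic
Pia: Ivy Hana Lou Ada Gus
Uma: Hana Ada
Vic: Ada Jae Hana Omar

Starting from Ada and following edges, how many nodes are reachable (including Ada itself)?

BFS from Ada visits: Ada, Vic, Pia, Hana, Ava, Omar, Uma, Lou, Jae, Ivy, Gus
Reachable nodes: 11 of 13 total.

11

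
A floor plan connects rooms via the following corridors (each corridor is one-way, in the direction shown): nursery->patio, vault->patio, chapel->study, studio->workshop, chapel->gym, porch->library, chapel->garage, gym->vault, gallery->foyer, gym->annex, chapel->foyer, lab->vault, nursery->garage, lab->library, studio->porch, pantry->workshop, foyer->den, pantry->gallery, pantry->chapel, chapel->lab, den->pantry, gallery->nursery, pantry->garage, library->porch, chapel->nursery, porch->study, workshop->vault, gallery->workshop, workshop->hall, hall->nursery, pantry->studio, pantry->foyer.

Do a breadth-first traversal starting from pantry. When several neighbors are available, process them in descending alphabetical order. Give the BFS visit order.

pantry workshop studio garage gallery foyer chapel vault hall porch nursery den study lab gym patio library annex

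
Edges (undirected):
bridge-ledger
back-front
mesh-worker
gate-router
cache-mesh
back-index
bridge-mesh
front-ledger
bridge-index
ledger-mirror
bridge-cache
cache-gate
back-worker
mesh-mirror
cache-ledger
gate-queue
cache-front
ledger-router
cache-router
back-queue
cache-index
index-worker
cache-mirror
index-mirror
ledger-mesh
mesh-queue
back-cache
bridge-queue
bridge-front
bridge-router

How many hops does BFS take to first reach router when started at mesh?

2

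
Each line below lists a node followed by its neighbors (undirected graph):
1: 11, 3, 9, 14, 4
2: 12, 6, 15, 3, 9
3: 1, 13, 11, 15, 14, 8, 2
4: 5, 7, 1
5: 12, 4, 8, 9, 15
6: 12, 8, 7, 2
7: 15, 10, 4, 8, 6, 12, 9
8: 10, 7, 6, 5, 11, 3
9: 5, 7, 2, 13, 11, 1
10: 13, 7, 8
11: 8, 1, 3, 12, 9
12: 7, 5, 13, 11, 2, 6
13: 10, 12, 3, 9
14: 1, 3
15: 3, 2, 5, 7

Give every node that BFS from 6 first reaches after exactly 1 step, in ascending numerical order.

2, 7, 8, 12

Level 0: 6
Level 1: 2, 7, 8, 12
Level 2: 3, 4, 5, 9, 10, 11, 13, 15
Level 3: 1, 14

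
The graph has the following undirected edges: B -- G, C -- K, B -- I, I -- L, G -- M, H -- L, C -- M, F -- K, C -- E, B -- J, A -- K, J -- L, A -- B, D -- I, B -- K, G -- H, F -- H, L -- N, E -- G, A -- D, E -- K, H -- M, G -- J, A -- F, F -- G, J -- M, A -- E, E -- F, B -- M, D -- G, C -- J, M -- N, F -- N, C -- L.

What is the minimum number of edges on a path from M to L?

Level 0: M
Level 1: B, C, G, H, J, N
Level 2: A, D, E, F, I, K, L
L first appears at level 2.

2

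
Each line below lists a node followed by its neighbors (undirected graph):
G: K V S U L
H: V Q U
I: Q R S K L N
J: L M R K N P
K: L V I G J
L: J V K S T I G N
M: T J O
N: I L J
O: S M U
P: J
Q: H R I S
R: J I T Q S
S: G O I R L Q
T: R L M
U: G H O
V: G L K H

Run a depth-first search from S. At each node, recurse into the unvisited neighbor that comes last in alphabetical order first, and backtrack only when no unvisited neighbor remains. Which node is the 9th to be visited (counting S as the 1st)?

Visit S
S → R
R → T
T → M
M → O
O → U
U → H
H → V
V → L
L → N
N → J
J → P
J → K
K → I
I → Q
K → G

Visit order: S, R, T, M, O, U, H, V, L, N, J, P, K, I, Q, G

L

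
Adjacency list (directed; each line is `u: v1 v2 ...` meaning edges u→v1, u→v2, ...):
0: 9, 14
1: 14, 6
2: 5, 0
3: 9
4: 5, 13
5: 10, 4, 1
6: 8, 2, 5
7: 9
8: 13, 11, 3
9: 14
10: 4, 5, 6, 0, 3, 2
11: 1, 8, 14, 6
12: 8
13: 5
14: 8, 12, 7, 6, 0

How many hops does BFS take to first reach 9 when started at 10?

2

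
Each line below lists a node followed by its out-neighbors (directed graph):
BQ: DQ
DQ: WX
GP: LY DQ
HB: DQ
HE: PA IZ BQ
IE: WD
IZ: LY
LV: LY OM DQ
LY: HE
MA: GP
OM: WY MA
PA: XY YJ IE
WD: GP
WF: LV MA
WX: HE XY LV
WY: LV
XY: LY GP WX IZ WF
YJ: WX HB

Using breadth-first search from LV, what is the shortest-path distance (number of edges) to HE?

Level 0: LV
Level 1: DQ, LY, OM
Level 2: HE, MA, WX, WY
Level 3: BQ, GP, IZ, PA, XY
Level 4: IE, WF, YJ
Level 5: HB, WD
HE first appears at level 2.

2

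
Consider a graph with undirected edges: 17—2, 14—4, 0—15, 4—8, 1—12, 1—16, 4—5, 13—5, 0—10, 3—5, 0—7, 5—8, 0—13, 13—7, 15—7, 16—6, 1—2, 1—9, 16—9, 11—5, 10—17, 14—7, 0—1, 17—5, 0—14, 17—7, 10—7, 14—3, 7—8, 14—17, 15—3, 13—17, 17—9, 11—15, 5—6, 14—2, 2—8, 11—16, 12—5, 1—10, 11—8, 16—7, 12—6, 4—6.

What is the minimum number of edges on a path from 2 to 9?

Level 0: 2
Level 1: 1, 8, 14, 17
Level 2: 0, 3, 4, 5, 7, 9, 10, 11, 12, 13, 16
Level 3: 6, 15
9 first appears at level 2.

2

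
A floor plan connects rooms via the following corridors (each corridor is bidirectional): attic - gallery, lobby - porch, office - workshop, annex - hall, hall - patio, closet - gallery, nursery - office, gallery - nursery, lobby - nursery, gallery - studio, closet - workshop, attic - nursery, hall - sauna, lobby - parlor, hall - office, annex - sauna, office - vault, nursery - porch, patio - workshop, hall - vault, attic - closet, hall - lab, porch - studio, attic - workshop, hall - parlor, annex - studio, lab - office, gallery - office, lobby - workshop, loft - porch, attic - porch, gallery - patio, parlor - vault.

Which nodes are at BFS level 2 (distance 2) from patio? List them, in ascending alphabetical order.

Level 0: patio
Level 1: gallery, hall, workshop
Level 2: annex, attic, closet, lab, lobby, nursery, office, parlor, sauna, studio, vault
Level 3: porch
Level 4: loft

annex, attic, closet, lab, lobby, nursery, office, parlor, sauna, studio, vault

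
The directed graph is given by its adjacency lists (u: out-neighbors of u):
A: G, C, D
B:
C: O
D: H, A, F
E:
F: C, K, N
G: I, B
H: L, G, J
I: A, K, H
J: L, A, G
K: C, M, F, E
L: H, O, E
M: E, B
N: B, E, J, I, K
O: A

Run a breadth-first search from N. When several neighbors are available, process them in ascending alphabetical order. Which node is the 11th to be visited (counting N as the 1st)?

Visit N; enqueue B, E, I, J, K → queue [B, E, I, J, K]
Visit B → queue [E, I, J, K]
Visit E → queue [I, J, K]
Visit I; enqueue A, H → queue [J, K, A, H]
Visit J; enqueue G, L → queue [K, A, H, G, L]
Visit K; enqueue C, F, M → queue [A, H, G, L, C, F, M]
Visit A; enqueue D → queue [H, G, L, C, F, M, D]
Visit H → queue [G, L, C, F, M, D]
Visit G → queue [L, C, F, M, D]
Visit L; enqueue O → queue [C, F, M, D, O]
Visit C → queue [F, M, D, O]
Visit F → queue [M, D, O]
Visit M → queue [D, O]
Visit D → queue [O]
Visit O → queue []

Visit order: N, B, E, I, J, K, A, H, G, L, C, F, M, D, O

C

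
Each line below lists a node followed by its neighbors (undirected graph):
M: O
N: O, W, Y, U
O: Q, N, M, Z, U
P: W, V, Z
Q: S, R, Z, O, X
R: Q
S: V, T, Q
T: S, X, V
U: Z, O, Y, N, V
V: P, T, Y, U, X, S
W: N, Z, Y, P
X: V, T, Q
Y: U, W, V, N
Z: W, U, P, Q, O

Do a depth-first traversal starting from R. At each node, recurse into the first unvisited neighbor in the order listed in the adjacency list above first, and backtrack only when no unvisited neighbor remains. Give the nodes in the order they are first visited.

R, Q, S, V, P, W, N, O, M, Z, U, Y, T, X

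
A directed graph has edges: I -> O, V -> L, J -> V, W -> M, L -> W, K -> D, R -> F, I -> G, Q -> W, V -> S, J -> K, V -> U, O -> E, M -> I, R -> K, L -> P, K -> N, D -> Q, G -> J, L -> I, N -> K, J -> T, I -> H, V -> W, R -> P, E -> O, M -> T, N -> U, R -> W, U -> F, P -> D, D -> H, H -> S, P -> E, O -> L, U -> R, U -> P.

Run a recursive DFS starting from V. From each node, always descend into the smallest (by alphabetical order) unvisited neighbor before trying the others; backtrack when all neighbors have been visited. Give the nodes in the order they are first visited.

V, L, I, G, J, K, D, H, S, Q, W, M, T, N, U, F, P, E, O, R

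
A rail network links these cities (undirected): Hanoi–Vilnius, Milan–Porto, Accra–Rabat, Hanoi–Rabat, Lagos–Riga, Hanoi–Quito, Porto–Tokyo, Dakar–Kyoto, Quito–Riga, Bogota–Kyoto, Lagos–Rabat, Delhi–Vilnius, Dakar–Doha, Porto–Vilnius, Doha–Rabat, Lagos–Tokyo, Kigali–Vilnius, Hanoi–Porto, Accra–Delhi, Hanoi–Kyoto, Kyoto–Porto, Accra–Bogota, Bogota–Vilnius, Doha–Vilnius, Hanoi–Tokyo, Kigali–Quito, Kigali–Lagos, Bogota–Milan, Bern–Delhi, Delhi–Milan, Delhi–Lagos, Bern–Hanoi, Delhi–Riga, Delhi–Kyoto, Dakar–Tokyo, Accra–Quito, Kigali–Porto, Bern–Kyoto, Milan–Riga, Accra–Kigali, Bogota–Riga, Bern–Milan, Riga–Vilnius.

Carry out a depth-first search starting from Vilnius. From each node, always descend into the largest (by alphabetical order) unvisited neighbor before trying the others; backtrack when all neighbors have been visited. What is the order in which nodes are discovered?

Vilnius -> Riga -> Quito -> Kigali -> Porto -> Tokyo -> Lagos -> Rabat -> Hanoi -> Kyoto -> Delhi -> Milan -> Bogota -> Accra -> Bern -> Dakar -> Doha

Visit Vilnius
Vilnius → Riga
Riga → Quito
Quito → Kigali
Kigali → Porto
Porto → Tokyo
Tokyo → Lagos
Lagos → Rabat
Rabat → Hanoi
Hanoi → Kyoto
Kyoto → Delhi
Delhi → Milan
Milan → Bogota
Bogota → Accra
Milan → Bern
Kyoto → Dakar
Dakar → Doha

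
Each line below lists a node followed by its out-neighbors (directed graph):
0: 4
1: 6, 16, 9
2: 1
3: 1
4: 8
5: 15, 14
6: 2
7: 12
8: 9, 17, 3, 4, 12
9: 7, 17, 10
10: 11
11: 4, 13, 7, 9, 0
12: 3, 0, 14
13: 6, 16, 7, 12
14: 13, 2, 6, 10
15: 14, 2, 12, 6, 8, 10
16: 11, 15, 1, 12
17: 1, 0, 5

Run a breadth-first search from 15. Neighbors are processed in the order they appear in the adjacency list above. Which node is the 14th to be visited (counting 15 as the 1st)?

4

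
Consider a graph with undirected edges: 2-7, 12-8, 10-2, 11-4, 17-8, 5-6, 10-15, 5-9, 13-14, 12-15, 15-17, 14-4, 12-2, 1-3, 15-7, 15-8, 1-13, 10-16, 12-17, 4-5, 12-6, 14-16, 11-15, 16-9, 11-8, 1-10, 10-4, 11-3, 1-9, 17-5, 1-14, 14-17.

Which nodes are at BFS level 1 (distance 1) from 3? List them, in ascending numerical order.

1, 11

Level 0: 3
Level 1: 1, 11
Level 2: 4, 8, 9, 10, 13, 14, 15
Level 3: 2, 5, 7, 12, 16, 17
Level 4: 6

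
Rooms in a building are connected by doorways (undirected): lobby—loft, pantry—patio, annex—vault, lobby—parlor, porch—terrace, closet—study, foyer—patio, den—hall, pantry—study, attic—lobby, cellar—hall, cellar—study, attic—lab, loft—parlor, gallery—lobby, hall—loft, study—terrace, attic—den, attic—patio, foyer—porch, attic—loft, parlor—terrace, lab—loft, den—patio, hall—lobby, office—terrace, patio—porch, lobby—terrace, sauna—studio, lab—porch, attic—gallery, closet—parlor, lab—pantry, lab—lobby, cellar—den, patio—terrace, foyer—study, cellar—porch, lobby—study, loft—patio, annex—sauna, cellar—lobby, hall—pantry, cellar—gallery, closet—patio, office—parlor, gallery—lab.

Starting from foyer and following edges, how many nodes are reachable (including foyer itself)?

17

BFS from foyer visits: foyer, study, porch, patio, terrace, pantry, lobby, closet, cellar, lab, loft, den, attic, parlor, office, hall, gallery
Reachable nodes: 17 of 21 total.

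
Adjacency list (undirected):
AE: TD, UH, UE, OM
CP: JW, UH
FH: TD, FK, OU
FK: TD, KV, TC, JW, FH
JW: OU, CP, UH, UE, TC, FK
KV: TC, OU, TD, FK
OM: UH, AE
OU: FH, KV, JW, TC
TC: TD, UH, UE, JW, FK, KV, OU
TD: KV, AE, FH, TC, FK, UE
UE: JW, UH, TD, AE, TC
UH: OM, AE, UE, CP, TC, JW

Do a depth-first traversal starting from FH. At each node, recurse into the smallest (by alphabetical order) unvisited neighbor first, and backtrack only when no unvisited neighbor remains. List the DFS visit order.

FH FK JW CP UH AE OM TD KV OU TC UE

Visit FH
FH → FK
FK → JW
JW → CP
CP → UH
UH → AE
AE → OM
AE → TD
TD → KV
KV → OU
OU → TC
TC → UE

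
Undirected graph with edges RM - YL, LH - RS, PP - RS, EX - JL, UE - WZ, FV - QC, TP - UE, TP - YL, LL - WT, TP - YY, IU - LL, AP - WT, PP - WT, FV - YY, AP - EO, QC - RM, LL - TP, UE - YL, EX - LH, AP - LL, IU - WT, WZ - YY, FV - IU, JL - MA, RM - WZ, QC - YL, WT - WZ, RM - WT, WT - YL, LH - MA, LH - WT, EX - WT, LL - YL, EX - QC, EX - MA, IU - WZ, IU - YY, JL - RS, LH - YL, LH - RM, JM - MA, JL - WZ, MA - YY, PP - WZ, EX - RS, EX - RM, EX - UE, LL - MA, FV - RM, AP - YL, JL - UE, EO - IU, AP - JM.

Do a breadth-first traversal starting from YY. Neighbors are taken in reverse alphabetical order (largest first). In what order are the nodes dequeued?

Visit YY; enqueue WZ, TP, MA, IU, FV → queue [WZ, TP, MA, IU, FV]
Visit WZ; enqueue WT, UE, RM, PP, JL → queue [TP, MA, IU, FV, WT, UE, RM, PP, JL]
Visit TP; enqueue YL, LL → queue [MA, IU, FV, WT, UE, RM, PP, JL, YL, LL]
Visit MA; enqueue LH, JM, EX → queue [IU, FV, WT, UE, RM, PP, JL, YL, LL, LH, JM, EX]
Visit IU; enqueue EO → queue [FV, WT, UE, RM, PP, JL, YL, LL, LH, JM, EX, EO]
Visit FV; enqueue QC → queue [WT, UE, RM, PP, JL, YL, LL, LH, JM, EX, EO, QC]
Visit WT; enqueue AP → queue [UE, RM, PP, JL, YL, LL, LH, JM, EX, EO, QC, AP]
Visit UE → queue [RM, PP, JL, YL, LL, LH, JM, EX, EO, QC, AP]
Visit RM → queue [PP, JL, YL, LL, LH, JM, EX, EO, QC, AP]
Visit PP; enqueue RS → queue [JL, YL, LL, LH, JM, EX, EO, QC, AP, RS]
Visit JL → queue [YL, LL, LH, JM, EX, EO, QC, AP, RS]
Visit YL → queue [LL, LH, JM, EX, EO, QC, AP, RS]
Visit LL → queue [LH, JM, EX, EO, QC, AP, RS]
Visit LH → queue [JM, EX, EO, QC, AP, RS]
Visit JM → queue [EX, EO, QC, AP, RS]
Visit EX → queue [EO, QC, AP, RS]
Visit EO → queue [QC, AP, RS]
Visit QC → queue [AP, RS]
Visit AP → queue [RS]
Visit RS → queue []

YY WZ TP MA IU FV WT UE RM PP JL YL LL LH JM EX EO QC AP RS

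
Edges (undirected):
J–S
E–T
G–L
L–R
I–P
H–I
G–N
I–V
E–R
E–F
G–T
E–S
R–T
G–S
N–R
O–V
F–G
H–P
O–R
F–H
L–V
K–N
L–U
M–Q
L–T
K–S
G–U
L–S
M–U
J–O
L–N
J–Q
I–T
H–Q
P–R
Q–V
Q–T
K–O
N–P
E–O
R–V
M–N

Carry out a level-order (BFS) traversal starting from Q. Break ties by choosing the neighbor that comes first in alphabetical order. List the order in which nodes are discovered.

Q → H → J → M → T → V → F → I → P → O → S → N → U → E → G → L → R → K

Visit Q; enqueue H, J, M, T, V → queue [H, J, M, T, V]
Visit H; enqueue F, I, P → queue [J, M, T, V, F, I, P]
Visit J; enqueue O, S → queue [M, T, V, F, I, P, O, S]
Visit M; enqueue N, U → queue [T, V, F, I, P, O, S, N, U]
Visit T; enqueue E, G, L, R → queue [V, F, I, P, O, S, N, U, E, G, L, R]
Visit V → queue [F, I, P, O, S, N, U, E, G, L, R]
Visit F → queue [I, P, O, S, N, U, E, G, L, R]
Visit I → queue [P, O, S, N, U, E, G, L, R]
Visit P → queue [O, S, N, U, E, G, L, R]
Visit O; enqueue K → queue [S, N, U, E, G, L, R, K]
Visit S → queue [N, U, E, G, L, R, K]
Visit N → queue [U, E, G, L, R, K]
Visit U → queue [E, G, L, R, K]
Visit E → queue [G, L, R, K]
Visit G → queue [L, R, K]
Visit L → queue [R, K]
Visit R → queue [K]
Visit K → queue []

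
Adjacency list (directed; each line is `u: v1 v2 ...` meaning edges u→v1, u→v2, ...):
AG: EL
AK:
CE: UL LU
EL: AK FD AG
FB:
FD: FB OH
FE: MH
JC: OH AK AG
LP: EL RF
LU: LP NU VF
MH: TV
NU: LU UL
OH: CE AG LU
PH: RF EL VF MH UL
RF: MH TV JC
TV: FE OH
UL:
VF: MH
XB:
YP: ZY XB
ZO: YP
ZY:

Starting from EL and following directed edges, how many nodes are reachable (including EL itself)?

BFS from EL visits: EL, AK, FD, AG, FB, OH, CE, LU, UL, LP, NU, VF, RF, MH, TV, JC, FE
Reachable nodes: 17 of 22 total.

17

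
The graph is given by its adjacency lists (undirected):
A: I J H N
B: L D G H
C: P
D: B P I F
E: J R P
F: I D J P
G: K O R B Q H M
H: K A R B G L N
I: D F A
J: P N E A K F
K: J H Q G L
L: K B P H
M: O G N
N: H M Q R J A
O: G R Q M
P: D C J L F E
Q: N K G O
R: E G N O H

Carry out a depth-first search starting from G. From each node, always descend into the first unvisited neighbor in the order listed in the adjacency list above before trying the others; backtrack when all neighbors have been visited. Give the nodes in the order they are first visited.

Visit G
G → K
K → J
J → P
P → D
D → B
B → L
L → H
H → A
A → I
I → F
A → N
N → M
M → O
O → R
R → E
O → Q
P → C

G, K, J, P, D, B, L, H, A, I, F, N, M, O, R, E, Q, C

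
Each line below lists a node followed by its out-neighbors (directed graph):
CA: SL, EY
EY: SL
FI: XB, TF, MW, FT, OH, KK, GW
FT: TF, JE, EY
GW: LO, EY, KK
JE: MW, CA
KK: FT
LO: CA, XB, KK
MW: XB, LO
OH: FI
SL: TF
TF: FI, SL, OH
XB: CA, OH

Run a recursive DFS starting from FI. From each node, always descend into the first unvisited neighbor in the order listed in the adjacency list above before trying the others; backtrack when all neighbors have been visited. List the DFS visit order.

FI, XB, CA, SL, TF, OH, EY, MW, LO, KK, FT, JE, GW

Visit FI
FI → XB
XB → CA
CA → SL
SL → TF
TF → OH
CA → EY
FI → MW
MW → LO
LO → KK
KK → FT
FT → JE
FI → GW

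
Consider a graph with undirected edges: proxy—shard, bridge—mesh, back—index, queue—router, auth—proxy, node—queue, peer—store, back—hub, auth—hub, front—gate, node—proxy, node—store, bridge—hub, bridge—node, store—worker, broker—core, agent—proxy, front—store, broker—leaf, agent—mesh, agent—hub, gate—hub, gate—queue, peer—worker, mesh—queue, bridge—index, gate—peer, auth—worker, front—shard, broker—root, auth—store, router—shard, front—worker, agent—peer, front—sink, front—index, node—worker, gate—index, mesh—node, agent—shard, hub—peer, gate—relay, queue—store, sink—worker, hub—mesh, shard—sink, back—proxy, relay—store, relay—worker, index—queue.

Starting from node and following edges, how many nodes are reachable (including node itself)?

19

BFS from node visits: node, bridge, mesh, proxy, queue, store, worker, hub, index, agent, auth, back, shard, gate, router, front, peer, relay, sink
Reachable nodes: 19 of 23 total.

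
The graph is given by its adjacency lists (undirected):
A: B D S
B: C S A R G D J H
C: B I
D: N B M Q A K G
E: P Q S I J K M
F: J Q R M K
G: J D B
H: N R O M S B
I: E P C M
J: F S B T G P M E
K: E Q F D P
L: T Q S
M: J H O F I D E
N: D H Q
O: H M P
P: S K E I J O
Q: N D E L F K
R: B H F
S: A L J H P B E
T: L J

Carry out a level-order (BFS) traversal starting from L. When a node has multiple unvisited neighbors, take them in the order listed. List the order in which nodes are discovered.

L, T, Q, S, J, N, D, E, F, K, A, H, P, B, G, M, I, R, O, C

Visit L; enqueue T, Q, S → queue [T, Q, S]
Visit T; enqueue J → queue [Q, S, J]
Visit Q; enqueue N, D, E, F, K → queue [S, J, N, D, E, F, K]
Visit S; enqueue A, H, P, B → queue [J, N, D, E, F, K, A, H, P, B]
Visit J; enqueue G, M → queue [N, D, E, F, K, A, H, P, B, G, M]
Visit N → queue [D, E, F, K, A, H, P, B, G, M]
Visit D → queue [E, F, K, A, H, P, B, G, M]
Visit E; enqueue I → queue [F, K, A, H, P, B, G, M, I]
Visit F; enqueue R → queue [K, A, H, P, B, G, M, I, R]
Visit K → queue [A, H, P, B, G, M, I, R]
Visit A → queue [H, P, B, G, M, I, R]
Visit H; enqueue O → queue [P, B, G, M, I, R, O]
Visit P → queue [B, G, M, I, R, O]
Visit B; enqueue C → queue [G, M, I, R, O, C]
Visit G → queue [M, I, R, O, C]
Visit M → queue [I, R, O, C]
Visit I → queue [R, O, C]
Visit R → queue [O, C]
Visit O → queue [C]
Visit C → queue []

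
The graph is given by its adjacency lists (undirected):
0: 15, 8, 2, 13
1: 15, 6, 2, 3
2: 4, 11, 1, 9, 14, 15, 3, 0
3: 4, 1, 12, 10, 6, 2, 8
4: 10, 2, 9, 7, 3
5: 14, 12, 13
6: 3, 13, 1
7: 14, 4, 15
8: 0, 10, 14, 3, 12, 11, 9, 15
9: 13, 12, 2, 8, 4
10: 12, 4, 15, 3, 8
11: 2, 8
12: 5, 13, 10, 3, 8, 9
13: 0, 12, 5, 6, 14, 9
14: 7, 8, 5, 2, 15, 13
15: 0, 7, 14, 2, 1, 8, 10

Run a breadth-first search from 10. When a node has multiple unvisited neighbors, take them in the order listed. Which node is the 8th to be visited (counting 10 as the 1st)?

13

Visit 10; enqueue 12, 4, 15, 3, 8 → queue [12, 4, 15, 3, 8]
Visit 12; enqueue 5, 13, 9 → queue [4, 15, 3, 8, 5, 13, 9]
Visit 4; enqueue 2, 7 → queue [15, 3, 8, 5, 13, 9, 2, 7]
Visit 15; enqueue 0, 14, 1 → queue [3, 8, 5, 13, 9, 2, 7, 0, 14, 1]
Visit 3; enqueue 6 → queue [8, 5, 13, 9, 2, 7, 0, 14, 1, 6]
Visit 8; enqueue 11 → queue [5, 13, 9, 2, 7, 0, 14, 1, 6, 11]
Visit 5 → queue [13, 9, 2, 7, 0, 14, 1, 6, 11]
Visit 13 → queue [9, 2, 7, 0, 14, 1, 6, 11]
Visit 9 → queue [2, 7, 0, 14, 1, 6, 11]
Visit 2 → queue [7, 0, 14, 1, 6, 11]
Visit 7 → queue [0, 14, 1, 6, 11]
Visit 0 → queue [14, 1, 6, 11]
Visit 14 → queue [1, 6, 11]
Visit 1 → queue [6, 11]
Visit 6 → queue [11]
Visit 11 → queue []

Visit order: 10, 12, 4, 15, 3, 8, 5, 13, 9, 2, 7, 0, 14, 1, 6, 11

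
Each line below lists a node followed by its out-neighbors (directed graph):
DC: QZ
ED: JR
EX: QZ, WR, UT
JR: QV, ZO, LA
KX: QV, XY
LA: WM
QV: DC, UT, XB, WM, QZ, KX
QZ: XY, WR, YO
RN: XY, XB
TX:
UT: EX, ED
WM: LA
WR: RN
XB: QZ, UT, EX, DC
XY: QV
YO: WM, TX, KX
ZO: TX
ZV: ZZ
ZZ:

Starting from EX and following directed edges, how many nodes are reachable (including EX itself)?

17

BFS from EX visits: EX, QZ, UT, WR, XY, YO, ED, RN, QV, KX, TX, WM, JR, XB, DC, LA, ZO
Reachable nodes: 17 of 19 total.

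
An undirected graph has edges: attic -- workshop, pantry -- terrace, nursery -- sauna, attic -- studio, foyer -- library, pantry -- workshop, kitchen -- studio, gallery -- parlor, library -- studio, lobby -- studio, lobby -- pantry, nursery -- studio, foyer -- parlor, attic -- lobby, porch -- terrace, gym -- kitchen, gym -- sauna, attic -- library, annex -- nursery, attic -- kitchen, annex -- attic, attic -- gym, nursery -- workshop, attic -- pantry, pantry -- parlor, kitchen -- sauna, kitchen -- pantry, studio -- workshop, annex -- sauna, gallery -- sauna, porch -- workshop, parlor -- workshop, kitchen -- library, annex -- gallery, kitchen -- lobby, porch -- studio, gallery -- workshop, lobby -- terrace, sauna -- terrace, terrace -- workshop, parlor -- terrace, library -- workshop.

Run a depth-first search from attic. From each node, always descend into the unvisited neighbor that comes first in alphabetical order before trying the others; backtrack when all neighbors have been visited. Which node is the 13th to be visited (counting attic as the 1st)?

Visit attic
attic → annex
annex → gallery
gallery → parlor
parlor → foyer
foyer → library
library → kitchen
kitchen → gym
gym → sauna
sauna → nursery
nursery → studio
studio → lobby
lobby → pantry
pantry → terrace
terrace → porch
porch → workshop

Visit order: attic, annex, gallery, parlor, foyer, library, kitchen, gym, sauna, nursery, studio, lobby, pantry, terrace, porch, workshop

pantry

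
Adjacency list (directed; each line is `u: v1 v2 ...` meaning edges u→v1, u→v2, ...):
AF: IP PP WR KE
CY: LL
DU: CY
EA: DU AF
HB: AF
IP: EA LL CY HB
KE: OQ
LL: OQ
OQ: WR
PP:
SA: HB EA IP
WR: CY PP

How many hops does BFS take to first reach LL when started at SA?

2

Level 0: SA
Level 1: EA, HB, IP
Level 2: AF, CY, DU, LL
Level 3: KE, OQ, PP, WR
LL first appears at level 2.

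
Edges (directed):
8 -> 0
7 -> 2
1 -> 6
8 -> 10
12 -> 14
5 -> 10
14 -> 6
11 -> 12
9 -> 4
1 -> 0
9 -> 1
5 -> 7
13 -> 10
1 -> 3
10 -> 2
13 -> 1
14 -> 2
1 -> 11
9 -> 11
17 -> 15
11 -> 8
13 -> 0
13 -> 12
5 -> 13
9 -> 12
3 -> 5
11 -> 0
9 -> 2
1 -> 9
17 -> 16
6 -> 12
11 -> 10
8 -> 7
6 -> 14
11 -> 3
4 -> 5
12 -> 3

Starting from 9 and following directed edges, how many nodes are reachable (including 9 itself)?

BFS from 9 visits: 9, 1, 2, 4, 11, 12, 0, 3, 6, 5, 8, 10, 14, 7, 13
Reachable nodes: 15 of 18 total.

15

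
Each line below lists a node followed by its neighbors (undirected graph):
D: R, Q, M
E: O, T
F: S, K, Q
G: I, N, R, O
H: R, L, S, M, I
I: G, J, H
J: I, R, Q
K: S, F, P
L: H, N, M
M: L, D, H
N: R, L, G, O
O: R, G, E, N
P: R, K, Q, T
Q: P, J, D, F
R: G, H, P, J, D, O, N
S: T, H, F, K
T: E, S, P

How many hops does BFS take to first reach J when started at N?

2

Level 0: N
Level 1: G, L, O, R
Level 2: D, E, H, I, J, M, P
Level 3: K, Q, S, T
Level 4: F
J first appears at level 2.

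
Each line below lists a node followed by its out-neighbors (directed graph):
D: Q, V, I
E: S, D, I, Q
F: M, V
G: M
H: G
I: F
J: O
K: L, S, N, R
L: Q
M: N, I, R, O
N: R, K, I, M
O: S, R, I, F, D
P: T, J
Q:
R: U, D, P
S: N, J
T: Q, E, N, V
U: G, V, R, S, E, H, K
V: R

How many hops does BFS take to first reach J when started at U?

Level 0: U
Level 1: E, G, H, K, R, S, V
Level 2: D, I, J, L, M, N, P, Q
Level 3: F, O, T
J first appears at level 2.

2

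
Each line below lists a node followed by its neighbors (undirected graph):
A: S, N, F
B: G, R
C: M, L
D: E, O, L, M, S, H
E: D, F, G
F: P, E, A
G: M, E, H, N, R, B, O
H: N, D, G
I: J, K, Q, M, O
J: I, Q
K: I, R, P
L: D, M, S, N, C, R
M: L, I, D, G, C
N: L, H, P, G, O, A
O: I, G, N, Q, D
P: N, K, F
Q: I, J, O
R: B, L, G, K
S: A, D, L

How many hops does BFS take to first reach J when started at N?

Level 0: N
Level 1: A, G, H, L, O, P
Level 2: B, C, D, E, F, I, K, M, Q, R, S
Level 3: J
J first appears at level 3.

3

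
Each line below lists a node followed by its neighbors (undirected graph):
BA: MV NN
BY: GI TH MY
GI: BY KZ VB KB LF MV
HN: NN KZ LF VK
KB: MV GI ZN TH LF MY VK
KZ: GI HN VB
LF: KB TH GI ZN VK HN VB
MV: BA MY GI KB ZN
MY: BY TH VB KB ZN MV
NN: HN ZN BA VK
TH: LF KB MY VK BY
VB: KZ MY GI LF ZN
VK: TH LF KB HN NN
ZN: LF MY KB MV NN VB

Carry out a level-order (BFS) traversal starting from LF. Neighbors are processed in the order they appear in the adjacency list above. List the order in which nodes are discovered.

Visit LF; enqueue KB, TH, GI, ZN, VK, HN, VB → queue [KB, TH, GI, ZN, VK, HN, VB]
Visit KB; enqueue MV, MY → queue [TH, GI, ZN, VK, HN, VB, MV, MY]
Visit TH; enqueue BY → queue [GI, ZN, VK, HN, VB, MV, MY, BY]
Visit GI; enqueue KZ → queue [ZN, VK, HN, VB, MV, MY, BY, KZ]
Visit ZN; enqueue NN → queue [VK, HN, VB, MV, MY, BY, KZ, NN]
Visit VK → queue [HN, VB, MV, MY, BY, KZ, NN]
Visit HN → queue [VB, MV, MY, BY, KZ, NN]
Visit VB → queue [MV, MY, BY, KZ, NN]
Visit MV; enqueue BA → queue [MY, BY, KZ, NN, BA]
Visit MY → queue [BY, KZ, NN, BA]
Visit BY → queue [KZ, NN, BA]
Visit KZ → queue [NN, BA]
Visit NN → queue [BA]
Visit BA → queue []

LF → KB → TH → GI → ZN → VK → HN → VB → MV → MY → BY → KZ → NN → BA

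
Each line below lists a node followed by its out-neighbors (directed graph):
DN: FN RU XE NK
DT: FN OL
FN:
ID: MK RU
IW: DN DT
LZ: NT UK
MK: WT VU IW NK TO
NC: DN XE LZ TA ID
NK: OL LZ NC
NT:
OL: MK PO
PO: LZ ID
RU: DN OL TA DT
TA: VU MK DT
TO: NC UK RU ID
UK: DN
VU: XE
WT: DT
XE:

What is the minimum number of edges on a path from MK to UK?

Level 0: MK
Level 1: IW, NK, TO, VU, WT
Level 2: DN, DT, ID, LZ, NC, OL, RU, UK, XE
Level 3: FN, NT, PO, TA
UK first appears at level 2.

2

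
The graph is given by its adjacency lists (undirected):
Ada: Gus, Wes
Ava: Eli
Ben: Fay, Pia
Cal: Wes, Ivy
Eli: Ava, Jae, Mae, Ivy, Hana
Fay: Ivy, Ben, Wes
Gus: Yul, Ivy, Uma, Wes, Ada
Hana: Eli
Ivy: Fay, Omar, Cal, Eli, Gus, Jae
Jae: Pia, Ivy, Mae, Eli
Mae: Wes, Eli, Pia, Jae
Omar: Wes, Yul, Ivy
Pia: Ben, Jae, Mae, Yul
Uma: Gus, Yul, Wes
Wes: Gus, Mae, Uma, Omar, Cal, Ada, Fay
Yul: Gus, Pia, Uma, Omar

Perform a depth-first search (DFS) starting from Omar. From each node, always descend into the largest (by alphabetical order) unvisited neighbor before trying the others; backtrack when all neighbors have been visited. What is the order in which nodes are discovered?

Visit Omar
Omar → Yul
Yul → Uma
Uma → Wes
Wes → Mae
Mae → Pia
Pia → Jae
Jae → Ivy
Ivy → Gus
Gus → Ada
Ivy → Fay
Fay → Ben
Ivy → Eli
Eli → Hana
Eli → Ava
Ivy → Cal

Omar, Yul, Uma, Wes, Mae, Pia, Jae, Ivy, Gus, Ada, Fay, Ben, Eli, Hana, Ava, Cal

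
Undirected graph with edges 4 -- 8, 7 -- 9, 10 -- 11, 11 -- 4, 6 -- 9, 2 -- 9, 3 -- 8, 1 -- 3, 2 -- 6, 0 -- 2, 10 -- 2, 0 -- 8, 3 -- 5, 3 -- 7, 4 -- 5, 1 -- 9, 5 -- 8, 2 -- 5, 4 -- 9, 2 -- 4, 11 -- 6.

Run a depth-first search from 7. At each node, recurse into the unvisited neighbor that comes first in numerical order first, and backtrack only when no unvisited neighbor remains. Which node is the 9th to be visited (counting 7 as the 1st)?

5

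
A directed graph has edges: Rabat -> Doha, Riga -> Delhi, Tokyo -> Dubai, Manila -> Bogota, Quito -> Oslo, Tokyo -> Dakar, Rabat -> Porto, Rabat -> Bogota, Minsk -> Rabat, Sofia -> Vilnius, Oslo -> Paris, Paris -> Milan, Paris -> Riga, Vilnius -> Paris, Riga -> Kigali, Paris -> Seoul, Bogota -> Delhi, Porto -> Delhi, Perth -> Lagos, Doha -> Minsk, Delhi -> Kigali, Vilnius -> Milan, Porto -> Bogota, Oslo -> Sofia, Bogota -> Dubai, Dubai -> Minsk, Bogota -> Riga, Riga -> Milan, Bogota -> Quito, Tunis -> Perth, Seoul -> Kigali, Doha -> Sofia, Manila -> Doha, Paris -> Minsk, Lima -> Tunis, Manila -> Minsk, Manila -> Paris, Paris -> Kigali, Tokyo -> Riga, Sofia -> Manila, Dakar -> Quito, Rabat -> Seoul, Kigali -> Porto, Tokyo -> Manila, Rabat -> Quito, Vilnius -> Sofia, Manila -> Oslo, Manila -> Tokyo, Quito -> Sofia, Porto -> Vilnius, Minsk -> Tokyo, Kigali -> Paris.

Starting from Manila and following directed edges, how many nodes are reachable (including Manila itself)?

BFS from Manila visits: Manila, Bogota, Doha, Minsk, Oslo, Paris, Tokyo, Delhi, Dubai, Quito, Riga, Sofia, Rabat, Kigali, Milan, Seoul, Dakar, Vilnius, Porto
Reachable nodes: 19 of 23 total.

19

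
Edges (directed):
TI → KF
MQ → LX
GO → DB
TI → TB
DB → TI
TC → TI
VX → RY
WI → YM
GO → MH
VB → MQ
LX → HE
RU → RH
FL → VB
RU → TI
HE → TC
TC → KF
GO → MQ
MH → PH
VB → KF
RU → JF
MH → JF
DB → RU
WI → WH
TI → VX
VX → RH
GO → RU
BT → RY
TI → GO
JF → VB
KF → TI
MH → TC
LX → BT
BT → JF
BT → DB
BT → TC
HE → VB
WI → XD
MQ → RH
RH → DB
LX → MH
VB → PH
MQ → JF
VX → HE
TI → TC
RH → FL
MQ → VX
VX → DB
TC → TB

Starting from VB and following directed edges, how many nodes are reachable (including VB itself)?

19

BFS from VB visits: VB, KF, MQ, PH, TI, JF, LX, RH, VX, GO, TB, TC, BT, HE, MH, DB, FL, RY, RU
Reachable nodes: 19 of 23 total.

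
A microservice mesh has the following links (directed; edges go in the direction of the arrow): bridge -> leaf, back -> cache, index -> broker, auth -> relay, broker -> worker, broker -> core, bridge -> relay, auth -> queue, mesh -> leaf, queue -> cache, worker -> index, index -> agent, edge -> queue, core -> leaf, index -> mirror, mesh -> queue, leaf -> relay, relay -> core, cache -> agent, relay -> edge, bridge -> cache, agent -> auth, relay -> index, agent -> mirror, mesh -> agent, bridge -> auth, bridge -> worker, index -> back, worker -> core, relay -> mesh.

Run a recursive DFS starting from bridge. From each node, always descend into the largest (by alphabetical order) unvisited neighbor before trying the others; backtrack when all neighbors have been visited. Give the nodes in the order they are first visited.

Visit bridge
bridge → worker
worker → index
index → mirror
index → broker
broker → core
core → leaf
leaf → relay
relay → mesh
mesh → queue
queue → cache
cache → agent
agent → auth
relay → edge
index → back

bridge, worker, index, mirror, broker, core, leaf, relay, mesh, queue, cache, agent, auth, edge, back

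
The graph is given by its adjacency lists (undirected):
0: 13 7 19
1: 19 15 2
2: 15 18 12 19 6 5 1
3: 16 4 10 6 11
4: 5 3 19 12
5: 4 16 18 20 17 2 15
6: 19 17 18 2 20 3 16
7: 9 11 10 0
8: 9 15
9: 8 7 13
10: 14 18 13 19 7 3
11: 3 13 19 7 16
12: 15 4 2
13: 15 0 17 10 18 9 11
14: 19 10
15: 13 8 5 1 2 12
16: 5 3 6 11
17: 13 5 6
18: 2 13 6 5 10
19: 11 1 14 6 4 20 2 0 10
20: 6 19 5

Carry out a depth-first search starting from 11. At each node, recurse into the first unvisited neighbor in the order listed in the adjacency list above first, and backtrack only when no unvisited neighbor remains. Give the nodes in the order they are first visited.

11, 3, 16, 5, 4, 19, 1, 15, 13, 0, 7, 9, 8, 10, 14, 18, 2, 12, 6, 17, 20

Visit 11
11 → 3
3 → 16
16 → 5
5 → 4
4 → 19
19 → 1
1 → 15
15 → 13
13 → 0
0 → 7
7 → 9
9 → 8
7 → 10
10 → 14
10 → 18
18 → 2
2 → 12
2 → 6
6 → 17
6 → 20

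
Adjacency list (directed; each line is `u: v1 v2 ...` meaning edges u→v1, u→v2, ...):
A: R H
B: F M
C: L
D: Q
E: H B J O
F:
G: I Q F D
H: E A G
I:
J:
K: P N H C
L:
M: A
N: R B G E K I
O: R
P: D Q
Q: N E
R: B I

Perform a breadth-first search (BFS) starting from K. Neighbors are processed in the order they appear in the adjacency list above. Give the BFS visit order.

K P N H C D Q R B G E I A L F M J O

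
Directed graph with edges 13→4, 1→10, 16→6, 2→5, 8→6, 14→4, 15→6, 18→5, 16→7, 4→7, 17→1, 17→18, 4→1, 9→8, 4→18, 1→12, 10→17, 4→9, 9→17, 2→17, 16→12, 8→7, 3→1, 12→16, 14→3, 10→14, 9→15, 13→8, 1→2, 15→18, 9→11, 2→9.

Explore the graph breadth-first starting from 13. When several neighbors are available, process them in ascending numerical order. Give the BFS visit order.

13 -> 4 -> 8 -> 1 -> 7 -> 9 -> 18 -> 6 -> 2 -> 10 -> 12 -> 11 -> 15 -> 17 -> 5 -> 14 -> 16 -> 3

Visit 13; enqueue 4, 8 → queue [4, 8]
Visit 4; enqueue 1, 7, 9, 18 → queue [8, 1, 7, 9, 18]
Visit 8; enqueue 6 → queue [1, 7, 9, 18, 6]
Visit 1; enqueue 2, 10, 12 → queue [7, 9, 18, 6, 2, 10, 12]
Visit 7 → queue [9, 18, 6, 2, 10, 12]
Visit 9; enqueue 11, 15, 17 → queue [18, 6, 2, 10, 12, 11, 15, 17]
Visit 18; enqueue 5 → queue [6, 2, 10, 12, 11, 15, 17, 5]
Visit 6 → queue [2, 10, 12, 11, 15, 17, 5]
Visit 2 → queue [10, 12, 11, 15, 17, 5]
Visit 10; enqueue 14 → queue [12, 11, 15, 17, 5, 14]
Visit 12; enqueue 16 → queue [11, 15, 17, 5, 14, 16]
Visit 11 → queue [15, 17, 5, 14, 16]
Visit 15 → queue [17, 5, 14, 16]
Visit 17 → queue [5, 14, 16]
Visit 5 → queue [14, 16]
Visit 14; enqueue 3 → queue [16, 3]
Visit 16 → queue [3]
Visit 3 → queue []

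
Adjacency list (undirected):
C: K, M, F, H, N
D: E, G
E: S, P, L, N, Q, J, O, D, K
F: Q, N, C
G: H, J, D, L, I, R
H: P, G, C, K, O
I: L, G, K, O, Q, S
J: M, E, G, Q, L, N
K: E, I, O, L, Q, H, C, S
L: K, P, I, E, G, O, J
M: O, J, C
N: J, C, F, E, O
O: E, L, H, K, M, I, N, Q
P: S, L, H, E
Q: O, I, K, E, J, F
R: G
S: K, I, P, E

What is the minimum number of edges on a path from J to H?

Level 0: J
Level 1: E, G, L, M, N, Q
Level 2: C, D, F, H, I, K, O, P, R, S
H first appears at level 2.

2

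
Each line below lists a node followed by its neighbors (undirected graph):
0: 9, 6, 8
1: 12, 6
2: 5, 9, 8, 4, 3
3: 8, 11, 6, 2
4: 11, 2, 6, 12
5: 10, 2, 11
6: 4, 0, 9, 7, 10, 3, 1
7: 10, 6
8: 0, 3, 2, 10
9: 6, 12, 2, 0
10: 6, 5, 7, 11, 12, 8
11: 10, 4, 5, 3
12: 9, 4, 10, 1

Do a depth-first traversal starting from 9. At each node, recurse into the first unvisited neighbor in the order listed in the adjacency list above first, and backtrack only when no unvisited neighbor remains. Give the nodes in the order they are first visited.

Visit 9
9 → 6
6 → 4
4 → 11
11 → 10
10 → 5
5 → 2
2 → 8
8 → 0
8 → 3
10 → 7
10 → 12
12 → 1

9, 6, 4, 11, 10, 5, 2, 8, 0, 3, 7, 12, 1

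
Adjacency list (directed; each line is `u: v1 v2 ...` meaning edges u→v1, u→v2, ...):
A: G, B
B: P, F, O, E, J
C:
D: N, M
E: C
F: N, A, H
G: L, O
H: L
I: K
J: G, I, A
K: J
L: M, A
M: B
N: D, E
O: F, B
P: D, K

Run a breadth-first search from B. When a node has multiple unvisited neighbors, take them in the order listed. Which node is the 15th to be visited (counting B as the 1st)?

Visit B; enqueue P, F, O, E, J → queue [P, F, O, E, J]
Visit P; enqueue D, K → queue [F, O, E, J, D, K]
Visit F; enqueue N, A, H → queue [O, E, J, D, K, N, A, H]
Visit O → queue [E, J, D, K, N, A, H]
Visit E; enqueue C → queue [J, D, K, N, A, H, C]
Visit J; enqueue G, I → queue [D, K, N, A, H, C, G, I]
Visit D; enqueue M → queue [K, N, A, H, C, G, I, M]
Visit K → queue [N, A, H, C, G, I, M]
Visit N → queue [A, H, C, G, I, M]
Visit A → queue [H, C, G, I, M]
Visit H; enqueue L → queue [C, G, I, M, L]
Visit C → queue [G, I, M, L]
Visit G → queue [I, M, L]
Visit I → queue [M, L]
Visit M → queue [L]
Visit L → queue []

Visit order: B, P, F, O, E, J, D, K, N, A, H, C, G, I, M, L

M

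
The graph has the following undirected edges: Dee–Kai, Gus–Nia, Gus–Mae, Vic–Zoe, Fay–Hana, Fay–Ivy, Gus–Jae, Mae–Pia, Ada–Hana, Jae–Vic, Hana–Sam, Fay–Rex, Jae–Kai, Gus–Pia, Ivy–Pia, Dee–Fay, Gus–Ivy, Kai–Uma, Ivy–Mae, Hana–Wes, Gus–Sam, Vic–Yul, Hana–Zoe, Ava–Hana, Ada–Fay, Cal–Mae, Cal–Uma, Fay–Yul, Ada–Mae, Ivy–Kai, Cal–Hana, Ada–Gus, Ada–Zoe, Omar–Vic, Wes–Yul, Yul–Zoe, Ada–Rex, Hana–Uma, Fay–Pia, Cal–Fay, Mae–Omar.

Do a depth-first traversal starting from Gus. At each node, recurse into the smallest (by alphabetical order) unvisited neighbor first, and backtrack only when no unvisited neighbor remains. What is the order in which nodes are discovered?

Visit Gus
Gus → Ada
Ada → Fay
Fay → Cal
Cal → Hana
Hana → Ava
Hana → Sam
Hana → Uma
Uma → Kai
Kai → Dee
Kai → Ivy
Ivy → Mae
Mae → Omar
Omar → Vic
Vic → Jae
Vic → Yul
Yul → Wes
Yul → Zoe
Mae → Pia
Fay → Rex
Gus → Nia

Gus, Ada, Fay, Cal, Hana, Ava, Sam, Uma, Kai, Dee, Ivy, Mae, Omar, Vic, Jae, Yul, Wes, Zoe, Pia, Rex, Nia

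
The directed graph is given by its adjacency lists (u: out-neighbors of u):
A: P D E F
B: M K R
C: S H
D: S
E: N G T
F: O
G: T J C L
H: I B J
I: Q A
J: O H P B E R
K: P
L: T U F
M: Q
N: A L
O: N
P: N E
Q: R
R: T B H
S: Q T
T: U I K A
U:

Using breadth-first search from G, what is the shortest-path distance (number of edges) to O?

Level 0: G
Level 1: C, J, L, T
Level 2: A, B, E, F, H, I, K, O, P, R, S, U
Level 3: D, M, N, Q
O first appears at level 2.

2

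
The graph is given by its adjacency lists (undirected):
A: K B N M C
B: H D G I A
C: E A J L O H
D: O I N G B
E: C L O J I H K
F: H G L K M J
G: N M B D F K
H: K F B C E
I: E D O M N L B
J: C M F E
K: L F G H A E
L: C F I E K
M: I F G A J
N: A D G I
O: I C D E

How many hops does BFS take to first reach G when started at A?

2

Level 0: A
Level 1: B, C, K, M, N
Level 2: D, E, F, G, H, I, J, L, O
G first appears at level 2.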